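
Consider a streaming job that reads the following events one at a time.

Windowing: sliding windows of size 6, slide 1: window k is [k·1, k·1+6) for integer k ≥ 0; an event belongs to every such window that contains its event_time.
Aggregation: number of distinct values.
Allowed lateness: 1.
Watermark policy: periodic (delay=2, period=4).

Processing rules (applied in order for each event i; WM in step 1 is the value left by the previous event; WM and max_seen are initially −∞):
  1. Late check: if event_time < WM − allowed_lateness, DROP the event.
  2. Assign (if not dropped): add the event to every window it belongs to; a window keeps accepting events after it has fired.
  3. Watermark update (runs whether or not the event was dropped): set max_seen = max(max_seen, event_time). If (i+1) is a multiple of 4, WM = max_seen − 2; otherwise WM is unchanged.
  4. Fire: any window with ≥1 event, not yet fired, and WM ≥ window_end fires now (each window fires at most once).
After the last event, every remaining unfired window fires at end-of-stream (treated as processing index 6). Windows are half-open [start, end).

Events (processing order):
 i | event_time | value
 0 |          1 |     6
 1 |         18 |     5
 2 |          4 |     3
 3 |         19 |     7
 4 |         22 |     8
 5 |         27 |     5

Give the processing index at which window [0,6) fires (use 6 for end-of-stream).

3

i=0 t=1 v=6: → [1,7),[0,6); WM=−∞
i=1 t=18 v=5: → [18,24),[17,23),[16,22),[15,21),[14,20),[13,19); WM=−∞
i=2 t=4 v=3: → [4,10),[3,9),[2,8),[1,7),[0,6); WM=−∞
i=3 t=19 v=7: → [19,25),[18,24),[17,23),[16,22),[15,21),[14,20); WM=17; [0,6) fires=2 [1,7) fires=2 [2,8) fires=1 [3,9) fires=1 [4,10) fires=1
i=4 t=22 v=8: → [22,28),[21,27),[20,26),[19,25),[18,24),[17,23); WM=17
i=5 t=27 v=5: → [27,33),[26,32),[25,31),[24,30),[23,29),[22,28); WM=17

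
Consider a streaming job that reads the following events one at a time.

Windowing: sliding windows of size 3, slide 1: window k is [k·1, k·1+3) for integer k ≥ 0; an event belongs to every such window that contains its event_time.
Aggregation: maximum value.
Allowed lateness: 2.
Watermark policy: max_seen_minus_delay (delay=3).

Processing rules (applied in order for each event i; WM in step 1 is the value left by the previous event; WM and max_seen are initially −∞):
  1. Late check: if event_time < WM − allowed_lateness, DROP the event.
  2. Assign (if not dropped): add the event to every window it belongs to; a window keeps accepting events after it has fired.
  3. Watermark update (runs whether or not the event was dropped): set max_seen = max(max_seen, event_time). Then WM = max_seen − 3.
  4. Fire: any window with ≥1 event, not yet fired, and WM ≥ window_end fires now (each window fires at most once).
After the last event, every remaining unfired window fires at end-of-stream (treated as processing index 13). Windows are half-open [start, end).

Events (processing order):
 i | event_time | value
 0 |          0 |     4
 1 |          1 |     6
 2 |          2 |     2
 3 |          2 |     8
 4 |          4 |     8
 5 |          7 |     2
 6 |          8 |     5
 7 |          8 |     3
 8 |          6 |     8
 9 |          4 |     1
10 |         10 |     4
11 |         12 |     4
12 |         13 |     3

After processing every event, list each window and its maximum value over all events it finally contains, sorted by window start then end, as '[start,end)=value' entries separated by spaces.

i=0 t=0 v=4: → [0,3); WM=-3
i=1 t=1 v=6: → [1,4),[0,3); WM=-2
i=2 t=2 v=2: → [2,5),[1,4),[0,3); WM=-1
i=3 t=2 v=8: → [2,5),[1,4),[0,3); WM=-1
i=4 t=4 v=8: → [4,7),[3,6),[2,5); WM=1
i=5 t=7 v=2: → [7,10),[6,9),[5,8); WM=4; [0,3) fires=8 [1,4) fires=8
i=6 t=8 v=5: → [8,11),[7,10),[6,9); WM=5; [2,5) fires=8
i=7 t=8 v=3: → [8,11),[7,10),[6,9); WM=5
i=8 t=6 v=8: → [6,9),[5,8),[4,7); WM=5
i=9 t=4 v=1: → [4,7),[3,6),[2,5); WM=5
i=10 t=10 v=4: → [10,13),[9,12),[8,11); WM=7; [3,6) fires=8 [4,7) fires=8
i=11 t=12 v=4: → [12,15),[11,14),[10,13); WM=9; [5,8) fires=8 [6,9) fires=8
i=12 t=13 v=3: → [13,16),[12,15),[11,14); WM=10; [7,10) fires=5

[0,3)=8 [1,4)=8 [2,5)=8 [3,6)=8 [4,7)=8 [5,8)=8 [6,9)=8 [7,10)=5 [8,11)=5 [9,12)=4 [10,13)=4 [11,14)=4 [12,15)=4 [13,16)=3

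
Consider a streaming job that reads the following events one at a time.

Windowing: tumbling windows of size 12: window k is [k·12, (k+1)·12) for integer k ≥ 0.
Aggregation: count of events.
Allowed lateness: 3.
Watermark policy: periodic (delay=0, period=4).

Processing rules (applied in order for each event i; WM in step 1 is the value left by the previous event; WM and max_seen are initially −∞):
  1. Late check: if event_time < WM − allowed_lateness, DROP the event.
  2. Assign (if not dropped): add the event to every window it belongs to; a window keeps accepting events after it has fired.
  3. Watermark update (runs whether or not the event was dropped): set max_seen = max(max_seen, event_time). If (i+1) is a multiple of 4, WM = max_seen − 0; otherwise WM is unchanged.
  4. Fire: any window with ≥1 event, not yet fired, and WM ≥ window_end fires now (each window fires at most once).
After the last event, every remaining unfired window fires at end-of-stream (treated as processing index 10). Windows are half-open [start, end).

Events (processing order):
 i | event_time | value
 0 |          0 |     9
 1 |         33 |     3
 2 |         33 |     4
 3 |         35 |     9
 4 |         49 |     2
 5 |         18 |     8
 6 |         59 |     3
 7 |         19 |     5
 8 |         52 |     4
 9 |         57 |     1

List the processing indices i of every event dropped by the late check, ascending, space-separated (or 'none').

5 7 8

i=0 t=0 v=9: → [0,12); WM=−∞
i=1 t=33 v=3: → [24,36); WM=−∞
i=2 t=33 v=4: → [24,36); WM=−∞
i=3 t=35 v=9: → [24,36); WM=35; [0,12) fires=1
i=4 t=49 v=2: → [48,60); WM=35
i=5 t=18 v=8: DROP (t<35-3); WM=35
i=6 t=59 v=3: → [48,60); WM=35
i=7 t=19 v=5: DROP (t<35-3); WM=59; [24,36) fires=3
i=8 t=52 v=4: DROP (t<59-3); WM=59
i=9 t=57 v=1: → [48,60); WM=59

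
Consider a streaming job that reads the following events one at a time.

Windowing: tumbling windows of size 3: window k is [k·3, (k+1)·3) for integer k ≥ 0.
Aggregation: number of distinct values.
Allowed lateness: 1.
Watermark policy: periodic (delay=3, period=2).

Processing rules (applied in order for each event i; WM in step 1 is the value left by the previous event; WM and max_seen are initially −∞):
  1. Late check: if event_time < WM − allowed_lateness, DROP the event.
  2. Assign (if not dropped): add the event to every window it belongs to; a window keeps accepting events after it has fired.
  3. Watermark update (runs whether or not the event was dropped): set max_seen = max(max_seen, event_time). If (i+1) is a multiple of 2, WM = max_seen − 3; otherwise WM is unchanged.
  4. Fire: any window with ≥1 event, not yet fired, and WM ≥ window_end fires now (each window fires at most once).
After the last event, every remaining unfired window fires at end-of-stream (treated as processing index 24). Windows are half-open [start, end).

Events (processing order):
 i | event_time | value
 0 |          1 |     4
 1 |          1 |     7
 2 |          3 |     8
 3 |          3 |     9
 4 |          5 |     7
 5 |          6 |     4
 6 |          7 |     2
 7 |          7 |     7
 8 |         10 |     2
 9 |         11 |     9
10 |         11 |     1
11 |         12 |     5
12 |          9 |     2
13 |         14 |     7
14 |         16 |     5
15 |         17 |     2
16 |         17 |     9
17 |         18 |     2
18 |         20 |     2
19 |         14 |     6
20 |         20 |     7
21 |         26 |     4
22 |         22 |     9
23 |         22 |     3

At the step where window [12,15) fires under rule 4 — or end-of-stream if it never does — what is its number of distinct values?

2

i=0 t=1 v=4: → [0,3); WM=−∞
i=1 t=1 v=7: → [0,3); WM=-2
i=2 t=3 v=8: → [3,6); WM=-2
i=3 t=3 v=9: → [3,6); WM=0
i=4 t=5 v=7: → [3,6); WM=0
i=5 t=6 v=4: → [6,9); WM=3; [0,3) fires=2
i=6 t=7 v=2: → [6,9); WM=3
i=7 t=7 v=7: → [6,9); WM=4
i=8 t=10 v=2: → [9,12); WM=4
i=9 t=11 v=9: → [9,12); WM=8; [3,6) fires=3
i=10 t=11 v=1: → [9,12); WM=8
i=11 t=12 v=5: → [12,15); WM=9; [6,9) fires=3
i=12 t=9 v=2: → [9,12); WM=9
i=13 t=14 v=7: → [12,15); WM=11
i=14 t=16 v=5: → [15,18); WM=11
i=15 t=17 v=2: → [15,18); WM=14; [9,12) fires=3
i=16 t=17 v=9: → [15,18); WM=14
i=17 t=18 v=2: → [18,21); WM=15; [12,15) fires=2
i=18 t=20 v=2: → [18,21); WM=15
i=19 t=14 v=6: → [12,15); WM=17
i=20 t=20 v=7: → [18,21); WM=17
i=21 t=26 v=4: → [24,27); WM=23; [15,18) fires=3 [18,21) fires=2
i=22 t=22 v=9: → [21,24); WM=23
i=23 t=22 v=3: → [21,24); WM=23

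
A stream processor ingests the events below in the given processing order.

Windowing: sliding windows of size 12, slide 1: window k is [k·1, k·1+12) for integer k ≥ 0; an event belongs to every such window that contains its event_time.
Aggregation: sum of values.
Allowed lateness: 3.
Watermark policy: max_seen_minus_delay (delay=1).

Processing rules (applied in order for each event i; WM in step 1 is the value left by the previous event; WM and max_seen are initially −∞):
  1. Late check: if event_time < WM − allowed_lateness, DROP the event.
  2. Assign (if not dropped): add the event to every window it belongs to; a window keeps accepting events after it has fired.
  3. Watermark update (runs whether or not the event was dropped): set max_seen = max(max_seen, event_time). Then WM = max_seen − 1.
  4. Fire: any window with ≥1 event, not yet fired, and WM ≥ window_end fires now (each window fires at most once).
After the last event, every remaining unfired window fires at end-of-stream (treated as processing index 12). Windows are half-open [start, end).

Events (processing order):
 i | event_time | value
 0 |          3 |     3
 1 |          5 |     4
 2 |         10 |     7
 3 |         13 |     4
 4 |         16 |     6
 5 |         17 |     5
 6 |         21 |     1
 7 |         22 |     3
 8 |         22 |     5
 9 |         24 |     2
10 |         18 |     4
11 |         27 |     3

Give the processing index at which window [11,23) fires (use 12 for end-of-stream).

i=0 t=3 v=3: → [3,15),[2,14),[1,13),[0,12); WM=2
i=1 t=5 v=4: → [5,17),[4,16),[3,15),[2,14),[1,13),[0,12); WM=4
i=2 t=10 v=7: → [10,22),[9,21),[8,20),[7,19),[6,18),[5,17),[4,16),[3,15),[2,14),[1,13),[0,12); WM=9
i=3 t=13 v=4: → [13,25),[12,24),[11,23),[10,22),[9,21),[8,20),[7,19),[6,18),[5,17),[4,16),[3,15),[2,14); WM=12; [0,12) fires=14
i=4 t=16 v=6: → [16,28),[15,27),[14,26),[13,25),[12,24),[11,23),[10,22),[9,21),[8,20),[7,19),[6,18),[5,17); WM=15; [1,13) fires=14 [2,14) fires=18 [3,15) fires=18
i=5 t=17 v=5: → [17,29),[16,28),[15,27),[14,26),[13,25),[12,24),[11,23),[10,22),[9,21),[8,20),[7,19),[6,18); WM=16; [4,16) fires=15
i=6 t=21 v=1: → [21,33),[20,32),[19,31),[18,30),[17,29),[16,28),[15,27),[14,26),[13,25),[12,24),[11,23),[10,22); WM=20; [5,17) fires=21 [6,18) fires=22 [7,19) fires=22 [8,20) fires=22
i=7 t=22 v=3: → [22,34),[21,33),[20,32),[19,31),[18,30),[17,29),[16,28),[15,27),[14,26),[13,25),[12,24),[11,23); WM=21; [9,21) fires=22
i=8 t=22 v=5: → [22,34),[21,33),[20,32),[19,31),[18,30),[17,29),[16,28),[15,27),[14,26),[13,25),[12,24),[11,23); WM=21
i=9 t=24 v=2: → [24,36),[23,35),[22,34),[21,33),[20,32),[19,31),[18,30),[17,29),[16,28),[15,27),[14,26),[13,25); WM=23; [10,22) fires=23 [11,23) fires=24
i=10 t=18 v=4: DROP (t<23-3); WM=23
i=11 t=27 v=3: → [27,39),[26,38),[25,37),[24,36),[23,35),[22,34),[21,33),[20,32),[19,31),[18,30),[17,29),[16,28); WM=26; [12,24) fires=24 [13,25) fires=26 [14,26) fires=22

9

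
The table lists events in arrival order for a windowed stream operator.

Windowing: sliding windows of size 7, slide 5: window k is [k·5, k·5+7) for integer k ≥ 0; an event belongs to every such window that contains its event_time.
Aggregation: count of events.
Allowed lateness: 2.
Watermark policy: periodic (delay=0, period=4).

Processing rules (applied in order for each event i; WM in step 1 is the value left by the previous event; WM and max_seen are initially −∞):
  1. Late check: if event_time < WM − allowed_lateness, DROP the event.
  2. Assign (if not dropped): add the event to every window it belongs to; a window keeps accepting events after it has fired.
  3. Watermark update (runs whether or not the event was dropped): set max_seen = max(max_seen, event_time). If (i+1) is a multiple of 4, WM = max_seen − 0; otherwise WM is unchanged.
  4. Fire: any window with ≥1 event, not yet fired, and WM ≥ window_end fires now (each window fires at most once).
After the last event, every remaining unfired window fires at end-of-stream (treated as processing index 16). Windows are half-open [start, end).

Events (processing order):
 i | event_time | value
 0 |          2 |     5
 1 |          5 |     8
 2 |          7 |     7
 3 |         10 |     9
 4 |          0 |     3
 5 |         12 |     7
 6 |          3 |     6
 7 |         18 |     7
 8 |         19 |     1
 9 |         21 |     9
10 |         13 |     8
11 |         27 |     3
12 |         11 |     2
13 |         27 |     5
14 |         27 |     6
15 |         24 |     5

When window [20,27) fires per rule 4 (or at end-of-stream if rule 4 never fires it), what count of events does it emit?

1

i=0 t=2 v=5: → [0,7); WM=−∞
i=1 t=5 v=8: → [5,12),[0,7); WM=−∞
i=2 t=7 v=7: → [5,12); WM=−∞
i=3 t=10 v=9: → [10,17),[5,12); WM=10; [0,7) fires=2
i=4 t=0 v=3: DROP (t<10-2); WM=10
i=5 t=12 v=7: → [10,17); WM=10
i=6 t=3 v=6: DROP (t<10-2); WM=10
i=7 t=18 v=7: → [15,22); WM=18; [5,12) fires=3 [10,17) fires=2
i=8 t=19 v=1: → [15,22); WM=18
i=9 t=21 v=9: → [20,27),[15,22); WM=18
i=10 t=13 v=8: DROP (t<18-2); WM=18
i=11 t=27 v=3: → [25,32); WM=27; [15,22) fires=3 [20,27) fires=1
i=12 t=11 v=2: DROP (t<27-2); WM=27
i=13 t=27 v=5: → [25,32); WM=27
i=14 t=27 v=6: → [25,32); WM=27
i=15 t=24 v=5: DROP (t<27-2); WM=27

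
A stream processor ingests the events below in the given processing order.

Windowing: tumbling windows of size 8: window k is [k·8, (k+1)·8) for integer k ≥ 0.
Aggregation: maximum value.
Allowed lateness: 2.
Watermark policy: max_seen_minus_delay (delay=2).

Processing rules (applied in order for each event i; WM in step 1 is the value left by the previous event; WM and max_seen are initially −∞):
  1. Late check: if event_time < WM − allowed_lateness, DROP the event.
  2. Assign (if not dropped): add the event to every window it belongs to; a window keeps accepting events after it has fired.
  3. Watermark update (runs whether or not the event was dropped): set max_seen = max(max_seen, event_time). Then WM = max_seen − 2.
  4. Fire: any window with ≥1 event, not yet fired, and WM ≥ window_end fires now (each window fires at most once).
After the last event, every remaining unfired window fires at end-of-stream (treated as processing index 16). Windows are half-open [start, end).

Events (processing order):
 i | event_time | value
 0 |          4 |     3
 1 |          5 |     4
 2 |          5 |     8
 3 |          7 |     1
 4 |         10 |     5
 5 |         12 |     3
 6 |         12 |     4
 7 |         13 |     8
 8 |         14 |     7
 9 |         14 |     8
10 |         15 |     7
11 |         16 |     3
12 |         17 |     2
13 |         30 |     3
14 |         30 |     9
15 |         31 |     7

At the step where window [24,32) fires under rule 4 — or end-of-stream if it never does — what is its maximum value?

9

i=0 t=4 v=3: → [0,8); WM=2
i=1 t=5 v=4: → [0,8); WM=3
i=2 t=5 v=8: → [0,8); WM=3
i=3 t=7 v=1: → [0,8); WM=5
i=4 t=10 v=5: → [8,16); WM=8; [0,8) fires=8
i=5 t=12 v=3: → [8,16); WM=10
i=6 t=12 v=4: → [8,16); WM=10
i=7 t=13 v=8: → [8,16); WM=11
i=8 t=14 v=7: → [8,16); WM=12
i=9 t=14 v=8: → [8,16); WM=12
i=10 t=15 v=7: → [8,16); WM=13
i=11 t=16 v=3: → [16,24); WM=14
i=12 t=17 v=2: → [16,24); WM=15
i=13 t=30 v=3: → [24,32); WM=28; [8,16) fires=8 [16,24) fires=3
i=14 t=30 v=9: → [24,32); WM=28
i=15 t=31 v=7: → [24,32); WM=29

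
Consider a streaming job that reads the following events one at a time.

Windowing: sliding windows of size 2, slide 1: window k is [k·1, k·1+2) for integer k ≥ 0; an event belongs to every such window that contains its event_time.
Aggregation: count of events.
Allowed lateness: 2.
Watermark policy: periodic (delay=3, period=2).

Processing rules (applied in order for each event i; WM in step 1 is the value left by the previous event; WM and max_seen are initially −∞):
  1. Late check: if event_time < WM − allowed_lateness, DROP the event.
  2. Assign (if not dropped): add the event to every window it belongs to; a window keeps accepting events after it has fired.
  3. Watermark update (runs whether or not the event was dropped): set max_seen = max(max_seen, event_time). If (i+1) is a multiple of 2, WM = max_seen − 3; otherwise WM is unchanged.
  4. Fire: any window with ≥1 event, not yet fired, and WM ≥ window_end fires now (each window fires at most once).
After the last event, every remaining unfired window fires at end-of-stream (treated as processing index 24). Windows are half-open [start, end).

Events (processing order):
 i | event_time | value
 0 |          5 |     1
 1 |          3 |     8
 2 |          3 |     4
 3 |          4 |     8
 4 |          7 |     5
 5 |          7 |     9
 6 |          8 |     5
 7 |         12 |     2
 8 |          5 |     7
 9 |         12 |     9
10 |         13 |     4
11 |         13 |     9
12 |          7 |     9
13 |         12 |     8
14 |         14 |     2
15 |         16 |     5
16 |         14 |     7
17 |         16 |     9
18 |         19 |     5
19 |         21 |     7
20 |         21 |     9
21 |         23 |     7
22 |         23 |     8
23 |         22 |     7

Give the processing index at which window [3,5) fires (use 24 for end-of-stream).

i=0 t=5 v=1: → [5,7),[4,6); WM=−∞
i=1 t=3 v=8: → [3,5),[2,4); WM=2
i=2 t=3 v=4: → [3,5),[2,4); WM=2
i=3 t=4 v=8: → [4,6),[3,5); WM=2
i=4 t=7 v=5: → [7,9),[6,8); WM=2
i=5 t=7 v=9: → [7,9),[6,8); WM=4; [2,4) fires=2
i=6 t=8 v=5: → [8,10),[7,9); WM=4
i=7 t=12 v=2: → [12,14),[11,13); WM=9; [3,5) fires=3 [4,6) fires=2 [5,7) fires=1 [6,8) fires=2 [7,9) fires=3
i=8 t=5 v=7: DROP (t<9-2); WM=9
i=9 t=12 v=9: → [12,14),[11,13); WM=9
i=10 t=13 v=4: → [13,15),[12,14); WM=9
i=11 t=13 v=9: → [13,15),[12,14); WM=10; [8,10) fires=1
i=12 t=7 v=9: DROP (t<10-2); WM=10
i=13 t=12 v=8: → [12,14),[11,13); WM=10
i=14 t=14 v=2: → [14,16),[13,15); WM=10
i=15 t=16 v=5: → [16,18),[15,17); WM=13; [11,13) fires=3
i=16 t=14 v=7: → [14,16),[13,15); WM=13
i=17 t=16 v=9: → [16,18),[15,17); WM=13
i=18 t=19 v=5: → [19,21),[18,20); WM=13
i=19 t=21 v=7: → [21,23),[20,22); WM=18; [12,14) fires=5 [13,15) fires=4 [14,16) fires=2 [15,17) fires=2 [16,18) fires=2
i=20 t=21 v=9: → [21,23),[20,22); WM=18
i=21 t=23 v=7: → [23,25),[22,24); WM=20; [18,20) fires=1
i=22 t=23 v=8: → [23,25),[22,24); WM=20
i=23 t=22 v=7: → [22,24),[21,23); WM=20

7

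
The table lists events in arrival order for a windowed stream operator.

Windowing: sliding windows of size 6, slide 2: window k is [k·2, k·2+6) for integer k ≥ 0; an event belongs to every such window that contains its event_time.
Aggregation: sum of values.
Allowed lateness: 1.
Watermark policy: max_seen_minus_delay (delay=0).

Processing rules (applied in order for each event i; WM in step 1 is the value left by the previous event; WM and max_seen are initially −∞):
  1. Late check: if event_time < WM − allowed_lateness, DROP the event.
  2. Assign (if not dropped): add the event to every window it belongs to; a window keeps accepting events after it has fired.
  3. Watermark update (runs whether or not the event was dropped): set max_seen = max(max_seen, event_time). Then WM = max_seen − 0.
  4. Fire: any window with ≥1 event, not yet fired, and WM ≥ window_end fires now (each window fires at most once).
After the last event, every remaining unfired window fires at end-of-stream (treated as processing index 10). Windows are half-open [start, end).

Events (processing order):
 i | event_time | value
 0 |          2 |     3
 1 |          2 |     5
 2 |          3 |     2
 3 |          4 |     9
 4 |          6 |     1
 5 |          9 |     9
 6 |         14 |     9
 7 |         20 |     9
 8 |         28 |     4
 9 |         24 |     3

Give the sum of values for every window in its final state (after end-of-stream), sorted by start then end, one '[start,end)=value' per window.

[0,6)=19 [2,8)=20 [4,10)=19 [6,12)=10 [8,14)=9 [10,16)=9 [12,18)=9 [14,20)=9 [16,22)=9 [18,24)=9 [20,26)=9 [24,30)=4 [26,32)=4 [28,34)=4

i=0 t=2 v=3: → [2,8),[0,6); WM=2
i=1 t=2 v=5: → [2,8),[0,6); WM=2
i=2 t=3 v=2: → [2,8),[0,6); WM=3
i=3 t=4 v=9: → [4,10),[2,8),[0,6); WM=4
i=4 t=6 v=1: → [6,12),[4,10),[2,8); WM=6; [0,6) fires=19
i=5 t=9 v=9: → [8,14),[6,12),[4,10); WM=9; [2,8) fires=20
i=6 t=14 v=9: → [14,20),[12,18),[10,16); WM=14; [4,10) fires=19 [6,12) fires=10 [8,14) fires=9
i=7 t=20 v=9: → [20,26),[18,24),[16,22); WM=20; [10,16) fires=9 [12,18) fires=9 [14,20) fires=9
i=8 t=28 v=4: → [28,34),[26,32),[24,30); WM=28; [16,22) fires=9 [18,24) fires=9 [20,26) fires=9
i=9 t=24 v=3: DROP (t<28-1); WM=28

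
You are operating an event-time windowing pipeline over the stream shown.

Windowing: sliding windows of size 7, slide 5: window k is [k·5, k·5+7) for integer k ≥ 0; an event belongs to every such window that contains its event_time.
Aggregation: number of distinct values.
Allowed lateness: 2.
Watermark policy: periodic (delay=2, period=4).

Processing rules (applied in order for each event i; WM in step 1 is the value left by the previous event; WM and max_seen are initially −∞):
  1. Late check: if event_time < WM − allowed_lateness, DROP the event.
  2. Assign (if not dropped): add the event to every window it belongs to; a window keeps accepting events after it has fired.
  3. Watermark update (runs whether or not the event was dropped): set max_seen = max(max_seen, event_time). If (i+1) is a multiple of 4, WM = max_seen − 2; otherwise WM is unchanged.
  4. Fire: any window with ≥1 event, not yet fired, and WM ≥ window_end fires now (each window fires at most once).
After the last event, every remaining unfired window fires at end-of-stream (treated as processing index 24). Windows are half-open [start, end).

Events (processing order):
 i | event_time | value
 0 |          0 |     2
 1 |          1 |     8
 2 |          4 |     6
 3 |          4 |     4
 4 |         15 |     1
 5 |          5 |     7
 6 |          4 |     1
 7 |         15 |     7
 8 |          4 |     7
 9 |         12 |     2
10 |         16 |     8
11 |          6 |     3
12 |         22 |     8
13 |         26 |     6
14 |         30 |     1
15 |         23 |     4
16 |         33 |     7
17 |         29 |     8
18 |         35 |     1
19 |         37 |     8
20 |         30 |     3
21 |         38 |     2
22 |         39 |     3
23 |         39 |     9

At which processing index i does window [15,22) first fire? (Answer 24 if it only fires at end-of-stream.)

15

i=0 t=0 v=2: → [0,7); WM=−∞
i=1 t=1 v=8: → [0,7); WM=−∞
i=2 t=4 v=6: → [0,7); WM=−∞
i=3 t=4 v=4: → [0,7); WM=2
i=4 t=15 v=1: → [15,22),[10,17); WM=2
i=5 t=5 v=7: → [5,12),[0,7); WM=2
i=6 t=4 v=1: → [0,7); WM=2
i=7 t=15 v=7: → [15,22),[10,17); WM=13; [0,7) fires=6 [5,12) fires=1
i=8 t=4 v=7: DROP (t<13-2); WM=13
i=9 t=12 v=2: → [10,17); WM=13
i=10 t=16 v=8: → [15,22),[10,17); WM=13
i=11 t=6 v=3: DROP (t<13-2); WM=14
i=12 t=22 v=8: → [20,27); WM=14
i=13 t=26 v=6: → [25,32),[20,27); WM=14
i=14 t=30 v=1: → [30,37),[25,32); WM=14
i=15 t=23 v=4: → [20,27); WM=28; [10,17) fires=4 [15,22) fires=3 [20,27) fires=3
i=16 t=33 v=7: → [30,37); WM=28
i=17 t=29 v=8: → [25,32); WM=28
i=18 t=35 v=1: → [35,42),[30,37); WM=28
i=19 t=37 v=8: → [35,42); WM=35; [25,32) fires=3
i=20 t=30 v=3: DROP (t<35-2); WM=35
i=21 t=38 v=2: → [35,42); WM=35
i=22 t=39 v=3: → [35,42); WM=35
i=23 t=39 v=9: → [35,42); WM=37; [30,37) fires=2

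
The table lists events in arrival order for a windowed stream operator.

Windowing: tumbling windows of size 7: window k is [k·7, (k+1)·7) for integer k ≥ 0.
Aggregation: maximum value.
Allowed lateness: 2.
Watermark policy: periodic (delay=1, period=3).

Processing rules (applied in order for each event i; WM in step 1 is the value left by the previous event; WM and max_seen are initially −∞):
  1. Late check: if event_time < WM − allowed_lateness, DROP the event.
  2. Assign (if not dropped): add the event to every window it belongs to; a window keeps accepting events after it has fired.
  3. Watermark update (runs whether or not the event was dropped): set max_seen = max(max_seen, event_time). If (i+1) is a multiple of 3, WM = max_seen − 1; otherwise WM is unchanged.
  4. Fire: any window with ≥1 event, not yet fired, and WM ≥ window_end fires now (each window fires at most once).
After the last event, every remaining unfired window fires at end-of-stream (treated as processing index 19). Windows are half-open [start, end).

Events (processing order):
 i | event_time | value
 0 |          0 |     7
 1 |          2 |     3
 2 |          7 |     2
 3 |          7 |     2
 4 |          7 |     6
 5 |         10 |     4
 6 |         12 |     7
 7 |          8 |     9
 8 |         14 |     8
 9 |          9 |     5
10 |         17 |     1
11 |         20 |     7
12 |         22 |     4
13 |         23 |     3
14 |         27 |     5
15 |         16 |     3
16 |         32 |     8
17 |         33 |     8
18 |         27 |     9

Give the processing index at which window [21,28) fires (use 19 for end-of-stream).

i=0 t=0 v=7: → [0,7); WM=−∞
i=1 t=2 v=3: → [0,7); WM=−∞
i=2 t=7 v=2: → [7,14); WM=6
i=3 t=7 v=2: → [7,14); WM=6
i=4 t=7 v=6: → [7,14); WM=6
i=5 t=10 v=4: → [7,14); WM=9; [0,7) fires=7
i=6 t=12 v=7: → [7,14); WM=9
i=7 t=8 v=9: → [7,14); WM=9
i=8 t=14 v=8: → [14,21); WM=13
i=9 t=9 v=5: DROP (t<13-2); WM=13
i=10 t=17 v=1: → [14,21); WM=13
i=11 t=20 v=7: → [14,21); WM=19; [7,14) fires=9
i=12 t=22 v=4: → [21,28); WM=19
i=13 t=23 v=3: → [21,28); WM=19
i=14 t=27 v=5: → [21,28); WM=26; [14,21) fires=8
i=15 t=16 v=3: DROP (t<26-2); WM=26
i=16 t=32 v=8: → [28,35); WM=26
i=17 t=33 v=8: → [28,35); WM=32; [21,28) fires=5
i=18 t=27 v=9: DROP (t<32-2); WM=32

17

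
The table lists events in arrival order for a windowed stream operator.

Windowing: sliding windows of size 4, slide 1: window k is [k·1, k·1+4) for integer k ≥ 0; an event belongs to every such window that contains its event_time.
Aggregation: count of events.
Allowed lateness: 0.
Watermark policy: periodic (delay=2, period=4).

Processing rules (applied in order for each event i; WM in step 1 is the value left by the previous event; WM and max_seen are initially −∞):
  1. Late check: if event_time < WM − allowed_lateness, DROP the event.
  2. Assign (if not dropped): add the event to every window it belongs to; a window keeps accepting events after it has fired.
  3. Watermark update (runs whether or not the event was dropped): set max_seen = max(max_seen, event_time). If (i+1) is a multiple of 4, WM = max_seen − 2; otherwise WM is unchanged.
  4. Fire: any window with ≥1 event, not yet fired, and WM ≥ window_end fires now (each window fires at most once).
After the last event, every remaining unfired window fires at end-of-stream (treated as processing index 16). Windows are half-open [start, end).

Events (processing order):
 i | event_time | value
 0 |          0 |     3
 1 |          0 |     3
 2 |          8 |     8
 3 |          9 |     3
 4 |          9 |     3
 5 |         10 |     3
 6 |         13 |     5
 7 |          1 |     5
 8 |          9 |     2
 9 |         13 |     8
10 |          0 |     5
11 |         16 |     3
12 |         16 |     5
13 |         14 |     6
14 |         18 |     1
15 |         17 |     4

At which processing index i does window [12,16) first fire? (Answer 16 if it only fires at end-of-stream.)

i=0 t=0 v=3: → [0,4); WM=−∞
i=1 t=0 v=3: → [0,4); WM=−∞
i=2 t=8 v=8: → [8,12),[7,11),[6,10),[5,9); WM=−∞
i=3 t=9 v=3: → [9,13),[8,12),[7,11),[6,10); WM=7; [0,4) fires=2
i=4 t=9 v=3: → [9,13),[8,12),[7,11),[6,10); WM=7
i=5 t=10 v=3: → [10,14),[9,13),[8,12),[7,11); WM=7
i=6 t=13 v=5: → [13,17),[12,16),[11,15),[10,14); WM=7
i=7 t=1 v=5: DROP (t<7-0); WM=11; [5,9) fires=1 [6,10) fires=3 [7,11) fires=4
i=8 t=9 v=2: DROP (t<11-0); WM=11
i=9 t=13 v=8: → [13,17),[12,16),[11,15),[10,14); WM=11
i=10 t=0 v=5: DROP (t<11-0); WM=11
i=11 t=16 v=3: → [16,20),[15,19),[14,18),[13,17); WM=14; [8,12) fires=4 [9,13) fires=3 [10,14) fires=3
i=12 t=16 v=5: → [16,20),[15,19),[14,18),[13,17); WM=14
i=13 t=14 v=6: → [14,18),[13,17),[12,16),[11,15); WM=14
i=14 t=18 v=1: → [18,22),[17,21),[16,20),[15,19); WM=14
i=15 t=17 v=4: → [17,21),[16,20),[15,19),[14,18); WM=16; [11,15) fires=3 [12,16) fires=3

15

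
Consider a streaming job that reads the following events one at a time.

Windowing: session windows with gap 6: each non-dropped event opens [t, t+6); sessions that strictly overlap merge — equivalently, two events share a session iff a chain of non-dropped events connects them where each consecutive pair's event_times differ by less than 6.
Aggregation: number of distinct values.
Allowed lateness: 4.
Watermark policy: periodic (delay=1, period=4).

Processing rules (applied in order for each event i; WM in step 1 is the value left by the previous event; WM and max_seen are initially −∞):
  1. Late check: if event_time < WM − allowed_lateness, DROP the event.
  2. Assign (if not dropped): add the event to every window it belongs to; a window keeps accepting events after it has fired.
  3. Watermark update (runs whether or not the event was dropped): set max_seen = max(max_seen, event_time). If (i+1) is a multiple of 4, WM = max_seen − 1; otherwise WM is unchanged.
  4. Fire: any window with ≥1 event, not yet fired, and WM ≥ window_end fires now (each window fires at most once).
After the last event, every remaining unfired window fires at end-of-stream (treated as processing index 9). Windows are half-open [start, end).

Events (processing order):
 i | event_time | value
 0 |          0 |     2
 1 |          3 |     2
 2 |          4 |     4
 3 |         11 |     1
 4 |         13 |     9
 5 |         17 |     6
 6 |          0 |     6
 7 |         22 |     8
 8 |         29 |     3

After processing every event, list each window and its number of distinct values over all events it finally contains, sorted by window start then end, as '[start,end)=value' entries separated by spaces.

i=0 t=0 v=2: → [0,6); WM=−∞
i=1 t=3 v=2: → [0,9); WM=−∞
i=2 t=4 v=4: → [0,10); WM=−∞
i=3 t=11 v=1: → [11,17); WM=10
i=4 t=13 v=9: → [11,19); WM=10
i=5 t=17 v=6: → [11,23); WM=10
i=6 t=0 v=6: DROP (t<10-4); WM=10
i=7 t=22 v=8: → [11,28); WM=21
i=8 t=29 v=3: → [29,35); WM=21

[0,10)=2 [11,28)=4 [29,35)=1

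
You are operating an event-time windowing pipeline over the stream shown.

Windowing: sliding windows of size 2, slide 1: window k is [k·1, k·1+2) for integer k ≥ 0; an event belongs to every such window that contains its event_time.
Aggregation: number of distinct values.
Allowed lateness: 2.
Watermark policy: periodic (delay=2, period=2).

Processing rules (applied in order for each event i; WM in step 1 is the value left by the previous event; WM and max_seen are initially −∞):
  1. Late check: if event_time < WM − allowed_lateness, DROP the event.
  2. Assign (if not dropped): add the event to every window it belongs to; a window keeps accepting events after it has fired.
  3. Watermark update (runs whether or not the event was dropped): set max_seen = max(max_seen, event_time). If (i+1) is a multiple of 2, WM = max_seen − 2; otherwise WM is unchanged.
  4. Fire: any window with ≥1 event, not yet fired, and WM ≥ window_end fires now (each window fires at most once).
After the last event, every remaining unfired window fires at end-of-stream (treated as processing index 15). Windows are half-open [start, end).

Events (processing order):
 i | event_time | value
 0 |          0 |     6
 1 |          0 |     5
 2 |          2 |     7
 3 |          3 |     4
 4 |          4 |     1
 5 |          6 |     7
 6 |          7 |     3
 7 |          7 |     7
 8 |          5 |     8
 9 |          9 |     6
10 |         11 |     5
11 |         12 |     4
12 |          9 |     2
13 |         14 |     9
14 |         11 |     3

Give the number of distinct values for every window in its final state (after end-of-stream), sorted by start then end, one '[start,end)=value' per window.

[0,2)=2 [1,3)=1 [2,4)=2 [3,5)=2 [4,6)=2 [5,7)=2 [6,8)=2 [7,9)=2 [8,10)=2 [9,11)=2 [10,12)=2 [11,13)=3 [12,14)=1 [13,15)=1 [14,16)=1

i=0 t=0 v=6: → [0,2); WM=−∞
i=1 t=0 v=5: → [0,2); WM=-2
i=2 t=2 v=7: → [2,4),[1,3); WM=-2
i=3 t=3 v=4: → [3,5),[2,4); WM=1
i=4 t=4 v=1: → [4,6),[3,5); WM=1
i=5 t=6 v=7: → [6,8),[5,7); WM=4; [0,2) fires=2 [1,3) fires=1 [2,4) fires=2
i=6 t=7 v=3: → [7,9),[6,8); WM=4
i=7 t=7 v=7: → [7,9),[6,8); WM=5; [3,5) fires=2
i=8 t=5 v=8: → [5,7),[4,6); WM=5
i=9 t=9 v=6: → [9,11),[8,10); WM=7; [4,6) fires=2 [5,7) fires=2
i=10 t=11 v=5: → [11,13),[10,12); WM=7
i=11 t=12 v=4: → [12,14),[11,13); WM=10; [6,8) fires=2 [7,9) fires=2 [8,10) fires=1
i=12 t=9 v=2: → [9,11),[8,10); WM=10
i=13 t=14 v=9: → [14,16),[13,15); WM=12; [9,11) fires=2 [10,12) fires=1
i=14 t=11 v=3: → [11,13),[10,12); WM=12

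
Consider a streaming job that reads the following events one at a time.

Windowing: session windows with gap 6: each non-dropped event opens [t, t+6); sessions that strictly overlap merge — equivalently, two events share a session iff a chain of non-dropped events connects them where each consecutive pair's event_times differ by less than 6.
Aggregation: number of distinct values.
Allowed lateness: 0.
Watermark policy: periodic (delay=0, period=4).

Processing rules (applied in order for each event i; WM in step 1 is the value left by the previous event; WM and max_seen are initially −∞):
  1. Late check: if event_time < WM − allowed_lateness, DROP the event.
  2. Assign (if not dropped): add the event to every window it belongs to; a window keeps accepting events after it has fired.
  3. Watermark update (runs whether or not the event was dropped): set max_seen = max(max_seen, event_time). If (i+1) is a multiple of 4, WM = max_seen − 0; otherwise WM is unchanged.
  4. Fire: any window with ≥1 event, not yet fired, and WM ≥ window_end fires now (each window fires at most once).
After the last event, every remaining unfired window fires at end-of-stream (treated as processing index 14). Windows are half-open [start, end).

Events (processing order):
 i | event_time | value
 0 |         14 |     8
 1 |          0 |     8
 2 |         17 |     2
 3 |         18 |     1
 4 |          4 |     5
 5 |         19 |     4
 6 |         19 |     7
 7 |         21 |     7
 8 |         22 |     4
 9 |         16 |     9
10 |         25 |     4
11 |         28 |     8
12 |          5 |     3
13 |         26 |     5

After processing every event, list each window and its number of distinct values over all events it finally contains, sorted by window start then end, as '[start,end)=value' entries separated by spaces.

i=0 t=14 v=8: → [14,20); WM=−∞
i=1 t=0 v=8: → [0,6); WM=−∞
i=2 t=17 v=2: → [14,23); WM=−∞
i=3 t=18 v=1: → [14,24); WM=18
i=4 t=4 v=5: DROP (t<18-0); WM=18
i=5 t=19 v=4: → [14,25); WM=18
i=6 t=19 v=7: → [14,25); WM=18
i=7 t=21 v=7: → [14,27); WM=21
i=8 t=22 v=4: → [14,28); WM=21
i=9 t=16 v=9: DROP (t<21-0); WM=21
i=10 t=25 v=4: → [14,31); WM=21
i=11 t=28 v=8: → [14,34); WM=28
i=12 t=5 v=3: DROP (t<28-0); WM=28
i=13 t=26 v=5: DROP (t<28-0); WM=28

[0,6)=1 [14,34)=5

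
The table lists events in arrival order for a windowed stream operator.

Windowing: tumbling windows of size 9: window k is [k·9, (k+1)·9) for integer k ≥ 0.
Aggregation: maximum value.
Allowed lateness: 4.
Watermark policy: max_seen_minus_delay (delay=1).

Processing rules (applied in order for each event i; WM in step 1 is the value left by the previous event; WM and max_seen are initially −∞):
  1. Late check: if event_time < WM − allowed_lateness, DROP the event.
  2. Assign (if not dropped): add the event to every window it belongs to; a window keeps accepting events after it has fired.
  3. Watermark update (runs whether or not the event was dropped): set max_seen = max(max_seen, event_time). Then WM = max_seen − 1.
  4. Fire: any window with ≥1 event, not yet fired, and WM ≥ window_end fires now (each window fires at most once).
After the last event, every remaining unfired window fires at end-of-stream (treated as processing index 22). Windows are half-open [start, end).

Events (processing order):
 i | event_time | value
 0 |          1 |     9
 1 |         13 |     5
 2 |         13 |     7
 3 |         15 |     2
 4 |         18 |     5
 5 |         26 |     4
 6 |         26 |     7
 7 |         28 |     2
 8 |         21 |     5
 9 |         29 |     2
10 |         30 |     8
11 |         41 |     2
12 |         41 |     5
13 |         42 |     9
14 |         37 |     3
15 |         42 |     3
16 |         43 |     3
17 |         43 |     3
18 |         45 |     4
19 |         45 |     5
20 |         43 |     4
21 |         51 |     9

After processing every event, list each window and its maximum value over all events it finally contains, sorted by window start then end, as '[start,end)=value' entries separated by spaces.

i=0 t=1 v=9: → [0,9); WM=0
i=1 t=13 v=5: → [9,18); WM=12; [0,9) fires=9
i=2 t=13 v=7: → [9,18); WM=12
i=3 t=15 v=2: → [9,18); WM=14
i=4 t=18 v=5: → [18,27); WM=17
i=5 t=26 v=4: → [18,27); WM=25; [9,18) fires=7
i=6 t=26 v=7: → [18,27); WM=25
i=7 t=28 v=2: → [27,36); WM=27; [18,27) fires=7
i=8 t=21 v=5: DROP (t<27-4); WM=27
i=9 t=29 v=2: → [27,36); WM=28
i=10 t=30 v=8: → [27,36); WM=29
i=11 t=41 v=2: → [36,45); WM=40; [27,36) fires=8
i=12 t=41 v=5: → [36,45); WM=40
i=13 t=42 v=9: → [36,45); WM=41
i=14 t=37 v=3: → [36,45); WM=41
i=15 t=42 v=3: → [36,45); WM=41
i=16 t=43 v=3: → [36,45); WM=42
i=17 t=43 v=3: → [36,45); WM=42
i=18 t=45 v=4: → [45,54); WM=44
i=19 t=45 v=5: → [45,54); WM=44
i=20 t=43 v=4: → [36,45); WM=44
i=21 t=51 v=9: → [45,54); WM=50; [36,45) fires=9

[0,9)=9 [9,18)=7 [18,27)=7 [27,36)=8 [36,45)=9 [45,54)=9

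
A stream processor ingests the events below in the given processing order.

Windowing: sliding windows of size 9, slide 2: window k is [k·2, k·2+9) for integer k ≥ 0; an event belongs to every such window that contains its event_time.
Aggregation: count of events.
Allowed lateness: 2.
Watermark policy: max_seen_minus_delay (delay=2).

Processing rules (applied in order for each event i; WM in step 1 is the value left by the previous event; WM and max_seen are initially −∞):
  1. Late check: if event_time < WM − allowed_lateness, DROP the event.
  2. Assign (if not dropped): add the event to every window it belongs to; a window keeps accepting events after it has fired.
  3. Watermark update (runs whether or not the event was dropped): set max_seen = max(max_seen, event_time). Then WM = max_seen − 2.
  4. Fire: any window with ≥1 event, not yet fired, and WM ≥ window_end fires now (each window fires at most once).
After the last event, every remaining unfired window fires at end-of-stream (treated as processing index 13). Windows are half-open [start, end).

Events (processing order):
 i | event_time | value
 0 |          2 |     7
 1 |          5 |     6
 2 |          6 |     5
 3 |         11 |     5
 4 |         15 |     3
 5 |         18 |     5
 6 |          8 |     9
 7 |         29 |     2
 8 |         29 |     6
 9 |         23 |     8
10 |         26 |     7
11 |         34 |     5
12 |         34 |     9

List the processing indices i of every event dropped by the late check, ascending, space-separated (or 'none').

i=0 t=2 v=7: → [2,11),[0,9); WM=0
i=1 t=5 v=6: → [4,13),[2,11),[0,9); WM=3
i=2 t=6 v=5: → [6,15),[4,13),[2,11),[0,9); WM=4
i=3 t=11 v=5: → [10,19),[8,17),[6,15),[4,13); WM=9; [0,9) fires=3
i=4 t=15 v=3: → [14,23),[12,21),[10,19),[8,17); WM=13; [2,11) fires=3 [4,13) fires=3
i=5 t=18 v=5: → [18,27),[16,25),[14,23),[12,21),[10,19); WM=16; [6,15) fires=2
i=6 t=8 v=9: DROP (t<16-2); WM=16
i=7 t=29 v=2: → [28,37),[26,35),[24,33),[22,31); WM=27; [8,17) fires=2 [10,19) fires=3 [12,21) fires=2 [14,23) fires=2 [16,25) fires=1 [18,27) fires=1
i=8 t=29 v=6: → [28,37),[26,35),[24,33),[22,31); WM=27
i=9 t=23 v=8: DROP (t<27-2); WM=27
i=10 t=26 v=7: → [26,35),[24,33),[22,31),[20,29),[18,27); WM=27
i=11 t=34 v=5: → [34,43),[32,41),[30,39),[28,37),[26,35); WM=32; [20,29) fires=1 [22,31) fires=3
i=12 t=34 v=9: → [34,43),[32,41),[30,39),[28,37),[26,35); WM=32

6 9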